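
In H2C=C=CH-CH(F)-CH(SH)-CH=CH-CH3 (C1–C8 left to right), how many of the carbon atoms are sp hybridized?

1

C1: sp2
C2: sp ✓
C3: sp2
C4: sp3
C5: sp3
C6: sp2
C7: sp2
C8: sp3
C2 → 1 sp carbon.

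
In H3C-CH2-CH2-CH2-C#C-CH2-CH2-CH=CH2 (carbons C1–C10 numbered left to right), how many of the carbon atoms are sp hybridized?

2

C1: sp3
C2: sp3
C3: sp3
C4: sp3
C5: sp ✓
C6: sp ✓
C7: sp3
C8: sp3
C9: sp2
C10: sp2
C5, C6 → 2 sp carbons.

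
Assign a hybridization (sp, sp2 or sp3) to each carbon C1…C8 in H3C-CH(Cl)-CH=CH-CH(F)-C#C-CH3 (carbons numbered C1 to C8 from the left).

C1: 4 σ bonds; 4 regions of electron density → sp3.
C2: 4 σ bonds; 4 regions of electron density → sp3.
C3 has 3 σ bonds, plus one π bond: steric number 3 → sp2.
C4: 3 σ bonds, plus one π bond; 3 regions of electron density → sp2.
C5: 4 σ bonds; 4 regions of electron density → sp3.
C6: 2 σ bonds, plus two π bonds — 2 electron domains, sp.
C7: 2 σ bonds, plus two π bonds; 2 regions of electron density → sp.
C8 — 4 σ bonds. Steric number 4, so sp3.

C1 sp3, C2 sp3, C3 sp2, C4 sp2, C5 sp3, C6 sp, C7 sp, C8 sp3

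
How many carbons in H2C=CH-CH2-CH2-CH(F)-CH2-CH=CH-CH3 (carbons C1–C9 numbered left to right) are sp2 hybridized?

C1: sp2 ✓
C2: sp2 ✓
C3: sp3
C4: sp3
C5: sp3
C6: sp3
C7: sp2 ✓
C8: sp2 ✓
C9: sp3
C1, C2, C7, C8 → 4 sp2 carbons.

4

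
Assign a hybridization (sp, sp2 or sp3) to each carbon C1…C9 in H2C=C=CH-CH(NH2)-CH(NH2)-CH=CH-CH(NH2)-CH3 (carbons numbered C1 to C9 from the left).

C1: 3 σ bonds, plus one π bond — 3 electron domains, sp2.
C2 has 2 σ bonds, plus two π bonds: steric number 2 → sp.
C3 carries 3 σ bonds, plus one π bond, giving a steric number of 3, so it is sp2.
C4 (4 σ bonds) has steric number 4: sp3.
C5 has 4 σ bonds: steric number 4 → sp3.
C6 has 3 σ bonds, plus one π bond: steric number 3 → sp2.
C7 (3 σ bonds, plus one π bond) has steric number 3: sp2.
C8 is sp3: 4 σ bonds, 4 electron-density regions.
C9 carries 4 σ bonds, giving a steric number of 4, so it is sp3.

C1 sp2, C2 sp, C3 sp2, C4 sp3, C5 sp3, C6 sp2, C7 sp2, C8 sp3, C9 sp3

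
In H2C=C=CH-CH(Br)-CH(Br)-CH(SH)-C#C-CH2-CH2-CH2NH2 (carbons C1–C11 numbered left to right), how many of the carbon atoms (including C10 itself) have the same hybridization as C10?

6

C10 is sp3 (only σ bonds).
C1: sp2
C2: sp
C3: sp2
C4: sp3 ✓
C5: sp3 ✓
C6: sp3 ✓
C7: sp
C8: sp
C9: sp3 ✓
C10: sp3 ✓
C11: sp3 ✓
6 carbons are sp3.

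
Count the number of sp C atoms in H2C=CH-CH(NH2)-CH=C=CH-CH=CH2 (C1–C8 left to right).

1

C1: sp2
C2: sp2
C3: sp3
C4: sp2
C5: sp ✓
C6: sp2
C7: sp2
C8: sp2
C5 → 1 sp carbon.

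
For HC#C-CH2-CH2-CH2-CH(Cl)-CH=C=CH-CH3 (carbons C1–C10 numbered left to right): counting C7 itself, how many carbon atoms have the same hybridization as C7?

C7 is sp2 (one π bond).
C1: sp
C2: sp
C3: sp3
C4: sp3
C5: sp3
C6: sp3
C7: sp2 ✓
C8: sp
C9: sp2 ✓
C10: sp3
2 carbons are sp2.

2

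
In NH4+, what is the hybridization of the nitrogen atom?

sp3

Four σ bonds, no lone pair → sp3, tetrahedral.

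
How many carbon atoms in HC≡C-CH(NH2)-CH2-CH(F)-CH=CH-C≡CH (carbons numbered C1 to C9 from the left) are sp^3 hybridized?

C1: sp
C2: sp
C3: sp3 ✓
C4: sp3 ✓
C5: sp3 ✓
C6: sp2
C7: sp2
C8: sp
C9: sp
C3, C4, C5 → 3 sp3 carbons.

3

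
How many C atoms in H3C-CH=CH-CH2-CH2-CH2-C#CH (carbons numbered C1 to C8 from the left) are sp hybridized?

C1: sp3
C2: sp2
C3: sp2
C4: sp3
C5: sp3
C6: sp3
C7: sp ✓
C8: sp ✓
C7, C8 → 2 sp carbons.

2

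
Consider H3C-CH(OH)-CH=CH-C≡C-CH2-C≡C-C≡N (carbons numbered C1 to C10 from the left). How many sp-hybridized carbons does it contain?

5

C1: sp3
C2: sp3
C3: sp2
C4: sp2
C5: sp ✓
C6: sp ✓
C7: sp3
C8: sp ✓
C9: sp ✓
C10: sp ✓
C5, C6, C8, C9, C10 → 5 sp carbons.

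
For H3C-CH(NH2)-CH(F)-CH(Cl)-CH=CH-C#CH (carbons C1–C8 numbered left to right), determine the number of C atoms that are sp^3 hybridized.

4

C1: sp3 ✓
C2: sp3 ✓
C3: sp3 ✓
C4: sp3 ✓
C5: sp2
C6: sp2
C7: sp
C8: sp
C1, C2, C3, C4 → 4 sp3 carbons.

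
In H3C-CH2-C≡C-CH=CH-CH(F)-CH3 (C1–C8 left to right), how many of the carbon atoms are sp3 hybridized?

C1: sp3 ✓
C2: sp3 ✓
C3: sp
C4: sp
C5: sp2
C6: sp2
C7: sp3 ✓
C8: sp3 ✓
C1, C2, C7, C8 → 4 sp3 carbons.

4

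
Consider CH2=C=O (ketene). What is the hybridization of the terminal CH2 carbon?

The terminal CH2 carbon (3 σ bonds, plus one π bond) has steric number 3: sp2.

sp²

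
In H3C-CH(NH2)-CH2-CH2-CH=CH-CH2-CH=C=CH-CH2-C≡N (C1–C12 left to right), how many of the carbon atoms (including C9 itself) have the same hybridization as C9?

C9 is sp (two π bonds).
C1: sp3
C2: sp3
C3: sp3
C4: sp3
C5: sp2
C6: sp2
C7: sp3
C8: sp2
C9: sp ✓
C10: sp2
C11: sp3
C12: sp ✓
2 carbons are sp.

2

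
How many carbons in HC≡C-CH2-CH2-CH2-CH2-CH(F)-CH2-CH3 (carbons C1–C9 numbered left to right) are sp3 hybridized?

C1: sp
C2: sp
C3: sp3 ✓
C4: sp3 ✓
C5: sp3 ✓
C6: sp3 ✓
C7: sp3 ✓
C8: sp3 ✓
C9: sp3 ✓
C3, C4, C5, C6, C7, C8, C9 → 7 sp3 carbons.

7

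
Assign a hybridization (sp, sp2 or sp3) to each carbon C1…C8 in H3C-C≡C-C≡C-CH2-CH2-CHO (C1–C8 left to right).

C1: 4 σ bonds — 4 electron domains, sp3.
C2 is sp: 2 σ bonds, plus two π bonds, 2 electron-density regions.
C3 has 2 σ bonds, plus two π bonds: steric number 2 → sp.
C4 has 2 σ bonds, plus two π bonds: steric number 2 → sp.
C5 (2 σ bonds, plus two π bonds) has steric number 2: sp.
C6 is sp3: 4 σ bonds, 4 electron-density regions.
C7 (4 σ bonds) has steric number 4: sp3.
C8 is sp2: 3 σ bonds, plus one π bond, 3 electron-density regions.

C1 sp3, C2 sp, C3 sp, C4 sp, C5 sp, C6 sp3, C7 sp3, C8 sp2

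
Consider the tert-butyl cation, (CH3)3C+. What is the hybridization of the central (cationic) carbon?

Three σ bonds and an empty p orbital; no lone pair → steric number 3 → sp2 and planar.

sp2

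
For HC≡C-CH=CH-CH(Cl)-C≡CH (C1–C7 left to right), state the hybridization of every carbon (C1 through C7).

C1 (2 σ bonds, plus two π bonds) has steric number 2: sp.
C2: 2 σ bonds, plus two π bonds — 2 electron domains, sp.
C3 is sp2: 3 σ bonds, plus one π bond, 3 electron-density regions.
C4 carries 3 σ bonds, plus one π bond, giving a steric number of 3, so it is sp2.
C5 has 4 σ bonds: steric number 4 → sp3.
C6 — 2 σ bonds, plus two π bonds. Steric number 2, so sp.
C7: 2 σ bonds, plus two π bonds — 2 electron domains, sp.

C1 sp, C2 sp, C3 sp2, C4 sp2, C5 sp3, C6 sp, C7 sp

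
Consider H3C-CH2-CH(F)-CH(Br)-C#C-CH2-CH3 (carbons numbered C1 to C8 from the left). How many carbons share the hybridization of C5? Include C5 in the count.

2

C5 is sp (two π bonds).
C1: sp3
C2: sp3
C3: sp3
C4: sp3
C5: sp ✓
C6: sp ✓
C7: sp3
C8: sp3
2 carbons are sp.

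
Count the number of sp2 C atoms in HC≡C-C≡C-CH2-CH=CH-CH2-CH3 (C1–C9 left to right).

2

C1: sp
C2: sp
C3: sp
C4: sp
C5: sp3
C6: sp2 ✓
C7: sp2 ✓
C8: sp3
C9: sp3
C6, C7 → 2 sp2 carbons.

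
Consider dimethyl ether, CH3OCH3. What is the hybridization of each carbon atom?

sp3

Each carbon atom has 4 σ bonds: steric number 4 → sp3.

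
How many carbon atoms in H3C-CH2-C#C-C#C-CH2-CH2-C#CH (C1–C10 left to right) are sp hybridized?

6

C1: sp3
C2: sp3
C3: sp ✓
C4: sp ✓
C5: sp ✓
C6: sp ✓
C7: sp3
C8: sp3
C9: sp ✓
C10: sp ✓
C3, C4, C5, C6, C9, C10 → 6 sp carbons.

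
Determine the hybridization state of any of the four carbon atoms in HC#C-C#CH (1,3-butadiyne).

sp

Every carbon is part of a C≡C triple bond: two σ regions → sp.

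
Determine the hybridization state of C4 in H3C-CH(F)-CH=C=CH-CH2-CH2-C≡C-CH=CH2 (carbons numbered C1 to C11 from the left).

sp

C4: 2 σ bonds, plus two π bonds; 2 regions of electron density → sp.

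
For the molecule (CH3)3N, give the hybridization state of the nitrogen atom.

sp^3

The nitrogen atom: 3 σ bonds and 1 lone pair — 4 electron domains, sp3.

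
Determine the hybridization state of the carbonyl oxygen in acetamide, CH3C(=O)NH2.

sp2

The carbonyl oxygen has 1 σ bond and 2 lone pairs, plus one π bond: steric number 3 → sp2.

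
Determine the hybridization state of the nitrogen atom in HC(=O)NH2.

sp^2

Amide resonance delocalises the N lone pair; N is planar sp2.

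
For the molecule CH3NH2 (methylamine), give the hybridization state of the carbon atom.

The carbon atom: 4 σ bonds; 4 regions of electron density → sp3.

sp³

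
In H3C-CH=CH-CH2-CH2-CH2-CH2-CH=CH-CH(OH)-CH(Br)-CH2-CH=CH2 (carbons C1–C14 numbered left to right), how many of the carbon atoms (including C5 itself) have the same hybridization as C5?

8

C5 is sp3 (only σ bonds).
C1: sp3 ✓
C2: sp2
C3: sp2
C4: sp3 ✓
C5: sp3 ✓
C6: sp3 ✓
C7: sp3 ✓
C8: sp2
C9: sp2
C10: sp3 ✓
C11: sp3 ✓
C12: sp3 ✓
C13: sp2
C14: sp2
8 carbons are sp3.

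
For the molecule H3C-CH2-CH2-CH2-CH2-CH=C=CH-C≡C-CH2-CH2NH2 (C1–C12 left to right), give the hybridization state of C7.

C7 has 2 σ bonds, plus two π bonds: steric number 2 → sp.

sp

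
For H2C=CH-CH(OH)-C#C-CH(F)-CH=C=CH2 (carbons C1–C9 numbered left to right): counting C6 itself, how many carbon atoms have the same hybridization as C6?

C6 is sp3 (only σ bonds).
C1: sp2
C2: sp2
C3: sp3 ✓
C4: sp
C5: sp
C6: sp3 ✓
C7: sp2
C8: sp
C9: sp2
2 carbons are sp3.

2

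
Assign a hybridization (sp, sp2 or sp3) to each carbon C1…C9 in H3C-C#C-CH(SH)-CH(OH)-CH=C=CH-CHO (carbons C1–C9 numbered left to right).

C1 sp3, C2 sp, C3 sp, C4 sp3, C5 sp3, C6 sp2, C7 sp, C8 sp2, C9 sp2

C1 carries 4 σ bonds, giving a steric number of 4, so it is sp3.
C2 carries 2 σ bonds, plus two π bonds, giving a steric number of 2, so it is sp.
C3 (2 σ bonds, plus two π bonds) has steric number 2: sp.
C4 carries 4 σ bonds, giving a steric number of 4, so it is sp3.
C5 — 4 σ bonds. Steric number 4, so sp3.
C6 carries 3 σ bonds, plus one π bond, giving a steric number of 3, so it is sp2.
C7: 2 σ bonds, plus two π bonds — 2 electron domains, sp.
C8 — 3 σ bonds, plus one π bond. Steric number 3, so sp2.
C9 carries 3 σ bonds, plus one π bond, giving a steric number of 3, so it is sp2.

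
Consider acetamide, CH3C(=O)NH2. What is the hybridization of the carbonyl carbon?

The carbonyl carbon (3 σ bonds, plus one π bond) has steric number 3: sp2.

sp²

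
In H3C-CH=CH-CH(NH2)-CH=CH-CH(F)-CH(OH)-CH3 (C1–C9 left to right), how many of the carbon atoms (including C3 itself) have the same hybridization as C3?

4

C3 is sp2 (one π bond).
C1: sp3
C2: sp2 ✓
C3: sp2 ✓
C4: sp3
C5: sp2 ✓
C6: sp2 ✓
C7: sp3
C8: sp3
C9: sp3
4 carbons are sp2.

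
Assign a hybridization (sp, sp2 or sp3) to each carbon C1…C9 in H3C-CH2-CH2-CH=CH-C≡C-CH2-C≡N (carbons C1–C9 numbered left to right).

C1 — 4 σ bonds. Steric number 4, so sp3.
C2: 4 σ bonds; 4 regions of electron density → sp3.
C3: 4 σ bonds — 4 electron domains, sp3.
C4 — 3 σ bonds, plus one π bond. Steric number 3, so sp2.
C5: 3 σ bonds, plus one π bond; 3 regions of electron density → sp2.
C6 — 2 σ bonds, plus two π bonds. Steric number 2, so sp.
C7 (2 σ bonds, plus two π bonds) has steric number 2: sp.
C8 is sp3: 4 σ bonds, 4 electron-density regions.
C9 is sp: 2 σ bonds, plus two π bonds, 2 electron-density regions.

C1 sp3, C2 sp3, C3 sp3, C4 sp2, C5 sp2, C6 sp, C7 sp, C8 sp3, C9 sp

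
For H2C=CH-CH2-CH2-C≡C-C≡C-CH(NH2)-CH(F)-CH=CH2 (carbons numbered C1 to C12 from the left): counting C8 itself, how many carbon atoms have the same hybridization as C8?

4

C8 is sp (two π bonds).
C1: sp2
C2: sp2
C3: sp3
C4: sp3
C5: sp ✓
C6: sp ✓
C7: sp ✓
C8: sp ✓
C9: sp3
C10: sp3
C11: sp2
C12: sp2
4 carbons are sp.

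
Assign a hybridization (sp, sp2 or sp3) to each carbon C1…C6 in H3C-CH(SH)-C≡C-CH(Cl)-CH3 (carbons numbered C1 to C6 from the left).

C1 carries 4 σ bonds, giving a steric number of 4, so it is sp3.
C2 is sp3: 4 σ bonds, 4 electron-density regions.
C3: 2 σ bonds, plus two π bonds; 2 regions of electron density → sp.
C4 has 2 σ bonds, plus two π bonds: steric number 2 → sp.
C5 (4 σ bonds) has steric number 4: sp3.
C6 (4 σ bonds) has steric number 4: sp3.

C1 sp3, C2 sp3, C3 sp, C4 sp, C5 sp3, C6 sp3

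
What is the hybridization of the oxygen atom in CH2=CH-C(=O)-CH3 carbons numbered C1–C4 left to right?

The oxygen atom carries 1 σ bond and 2 lone pairs, plus one π bond, giving a steric number of 3, so it is sp2.

sp^2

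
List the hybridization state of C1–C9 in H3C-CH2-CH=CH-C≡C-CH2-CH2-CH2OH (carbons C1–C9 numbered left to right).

C1 (4 σ bonds) has steric number 4: sp3.
C2 is sp3: 4 σ bonds, 4 electron-density regions.
C3 carries 3 σ bonds, plus one π bond, giving a steric number of 3, so it is sp2.
C4 has 3 σ bonds, plus one π bond: steric number 3 → sp2.
C5 — 2 σ bonds, plus two π bonds. Steric number 2, so sp.
C6 (2 σ bonds, plus two π bonds) has steric number 2: sp.
C7 (4 σ bonds) has steric number 4: sp3.
C8 carries 4 σ bonds, giving a steric number of 4, so it is sp3.
C9 (4 σ bonds) has steric number 4: sp3.

C1 sp3, C2 sp3, C3 sp2, C4 sp2, C5 sp, C6 sp, C7 sp3, C8 sp3, C9 sp3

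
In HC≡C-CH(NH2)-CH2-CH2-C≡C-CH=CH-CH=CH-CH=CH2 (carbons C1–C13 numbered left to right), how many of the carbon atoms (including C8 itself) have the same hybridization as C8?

C8 is sp2 (one π bond).
C1: sp
C2: sp
C3: sp3
C4: sp3
C5: sp3
C6: sp
C7: sp
C8: sp2 ✓
C9: sp2 ✓
C10: sp2 ✓
C11: sp2 ✓
C12: sp2 ✓
C13: sp2 ✓
6 carbons are sp2.

6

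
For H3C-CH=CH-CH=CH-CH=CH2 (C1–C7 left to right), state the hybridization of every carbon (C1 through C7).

C1: 4 σ bonds; 4 regions of electron density → sp3.
C2 carries 3 σ bonds, plus one π bond, giving a steric number of 3, so it is sp2.
C3 is sp2: 3 σ bonds, plus one π bond, 3 electron-density regions.
C4 carries 3 σ bonds, plus one π bond, giving a steric number of 3, so it is sp2.
C5 — 3 σ bonds, plus one π bond. Steric number 3, so sp2.
C6 is sp2: 3 σ bonds, plus one π bond, 3 electron-density regions.
C7 — 3 σ bonds, plus one π bond. Steric number 3, so sp2.

C1 sp3, C2 sp2, C3 sp2, C4 sp2, C5 sp2, C6 sp2, C7 sp2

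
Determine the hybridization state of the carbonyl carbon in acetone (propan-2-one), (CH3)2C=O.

sp^2

The carbonyl carbon carries 3 σ bonds, plus one π bond, giving a steric number of 3, so it is sp2.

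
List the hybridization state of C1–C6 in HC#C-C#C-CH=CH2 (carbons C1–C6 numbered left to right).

C1 sp, C2 sp, C3 sp, C4 sp, C5 sp2, C6 sp2

C1 (2 σ bonds, plus two π bonds) has steric number 2: sp.
C2 (2 σ bonds, plus two π bonds) has steric number 2: sp.
C3 — 2 σ bonds, plus two π bonds. Steric number 2, so sp.
C4 — 2 σ bonds, plus two π bonds. Steric number 2, so sp.
C5: 3 σ bonds, plus one π bond; 3 regions of electron density → sp2.
C6 carries 3 σ bonds, plus one π bond, giving a steric number of 3, so it is sp2.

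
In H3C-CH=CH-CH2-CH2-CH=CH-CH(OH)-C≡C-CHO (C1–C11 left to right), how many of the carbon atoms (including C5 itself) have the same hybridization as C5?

4

C5 is sp3 (only σ bonds).
C1: sp3 ✓
C2: sp2
C3: sp2
C4: sp3 ✓
C5: sp3 ✓
C6: sp2
C7: sp2
C8: sp3 ✓
C9: sp
C10: sp
C11: sp2
4 carbons are sp3.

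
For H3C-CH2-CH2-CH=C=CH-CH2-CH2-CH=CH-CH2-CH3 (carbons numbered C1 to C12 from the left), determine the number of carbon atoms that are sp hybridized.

1

C1: sp3
C2: sp3
C3: sp3
C4: sp2
C5: sp ✓
C6: sp2
C7: sp3
C8: sp3
C9: sp2
C10: sp2
C11: sp3
C12: sp3
C5 → 1 sp carbon.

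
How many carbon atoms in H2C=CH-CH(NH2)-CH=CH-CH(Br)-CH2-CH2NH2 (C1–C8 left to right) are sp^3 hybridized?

4

C1: sp2
C2: sp2
C3: sp3 ✓
C4: sp2
C5: sp2
C6: sp3 ✓
C7: sp3 ✓
C8: sp3 ✓
C3, C6, C7, C8 → 4 sp3 carbons.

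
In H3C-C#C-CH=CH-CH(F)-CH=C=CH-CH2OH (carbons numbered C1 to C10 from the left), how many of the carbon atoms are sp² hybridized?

4

C1: sp3
C2: sp
C3: sp
C4: sp2 ✓
C5: sp2 ✓
C6: sp3
C7: sp2 ✓
C8: sp
C9: sp2 ✓
C10: sp3
C4, C5, C7, C9 → 4 sp2 carbons.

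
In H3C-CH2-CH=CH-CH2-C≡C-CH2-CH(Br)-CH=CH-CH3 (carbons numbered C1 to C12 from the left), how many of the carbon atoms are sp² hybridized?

4

C1: sp3
C2: sp3
C3: sp2 ✓
C4: sp2 ✓
C5: sp3
C6: sp
C7: sp
C8: sp3
C9: sp3
C10: sp2 ✓
C11: sp2 ✓
C12: sp3
C3, C4, C10, C11 → 4 sp2 carbons.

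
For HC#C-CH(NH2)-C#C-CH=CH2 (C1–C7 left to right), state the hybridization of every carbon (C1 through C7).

C1 sp, C2 sp, C3 sp3, C4 sp, C5 sp, C6 sp2, C7 sp2

C1 — 2 σ bonds, plus two π bonds. Steric number 2, so sp.
C2: 2 σ bonds, plus two π bonds — 2 electron domains, sp.
C3 — 4 σ bonds. Steric number 4, so sp3.
C4 carries 2 σ bonds, plus two π bonds, giving a steric number of 2, so it is sp.
C5 (2 σ bonds, plus two π bonds) has steric number 2: sp.
C6 — 3 σ bonds, plus one π bond. Steric number 3, so sp2.
C7 is sp2: 3 σ bonds, plus one π bond, 3 electron-density regions.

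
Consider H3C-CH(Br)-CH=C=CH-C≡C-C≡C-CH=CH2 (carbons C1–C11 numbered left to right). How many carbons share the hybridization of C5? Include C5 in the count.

4

C5 is sp2 (one π bond).
C1: sp3
C2: sp3
C3: sp2 ✓
C4: sp
C5: sp2 ✓
C6: sp
C7: sp
C8: sp
C9: sp
C10: sp2 ✓
C11: sp2 ✓
4 carbons are sp2.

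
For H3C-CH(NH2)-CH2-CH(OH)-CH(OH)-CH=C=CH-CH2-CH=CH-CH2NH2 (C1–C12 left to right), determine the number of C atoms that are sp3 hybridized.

7

C1: sp3 ✓
C2: sp3 ✓
C3: sp3 ✓
C4: sp3 ✓
C5: sp3 ✓
C6: sp2
C7: sp
C8: sp2
C9: sp3 ✓
C10: sp2
C11: sp2
C12: sp3 ✓
C1, C2, C3, C4, C5, C9, C12 → 7 sp3 carbons.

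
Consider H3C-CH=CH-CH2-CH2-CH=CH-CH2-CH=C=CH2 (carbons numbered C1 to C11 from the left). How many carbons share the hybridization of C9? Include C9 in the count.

6

C9 is sp2 (one π bond).
C1: sp3
C2: sp2 ✓
C3: sp2 ✓
C4: sp3
C5: sp3
C6: sp2 ✓
C7: sp2 ✓
C8: sp3
C9: sp2 ✓
C10: sp
C11: sp2 ✓
6 carbons are sp2.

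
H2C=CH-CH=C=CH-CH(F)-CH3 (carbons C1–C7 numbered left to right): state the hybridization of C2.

sp2

C2 has 3 σ bonds, plus one π bond: steric number 3 → sp2.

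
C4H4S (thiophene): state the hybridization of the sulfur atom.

Analogous to furan: one S lone pair in the aromatic π system, S is sp2.

sp²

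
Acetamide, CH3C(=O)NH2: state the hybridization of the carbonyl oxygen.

The carbonyl oxygen: 1 σ bond and 2 lone pairs, plus one π bond; 3 regions of electron density → sp2.

sp²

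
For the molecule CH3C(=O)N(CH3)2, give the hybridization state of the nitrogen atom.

Amide resonance: N lone pair conjugated with C=O → sp2.

sp^2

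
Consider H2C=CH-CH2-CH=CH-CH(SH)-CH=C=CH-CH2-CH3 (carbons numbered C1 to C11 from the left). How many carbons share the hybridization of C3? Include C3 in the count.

4

C3 is sp3 (only σ bonds).
C1: sp2
C2: sp2
C3: sp3 ✓
C4: sp2
C5: sp2
C6: sp3 ✓
C7: sp2
C8: sp
C9: sp2
C10: sp3 ✓
C11: sp3 ✓
4 carbons are sp3.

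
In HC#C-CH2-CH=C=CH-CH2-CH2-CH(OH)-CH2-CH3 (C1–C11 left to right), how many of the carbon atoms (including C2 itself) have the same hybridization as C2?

C2 is sp (two π bonds).
C1: sp ✓
C2: sp ✓
C3: sp3
C4: sp2
C5: sp ✓
C6: sp2
C7: sp3
C8: sp3
C9: sp3
C10: sp3
C11: sp3
3 carbons are sp.

3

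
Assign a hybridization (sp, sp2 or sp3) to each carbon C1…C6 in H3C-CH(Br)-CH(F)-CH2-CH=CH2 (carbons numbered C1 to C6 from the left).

C1: 4 σ bonds; 4 regions of electron density → sp3.
C2 — 4 σ bonds. Steric number 4, so sp3.
C3 (4 σ bonds) has steric number 4: sp3.
C4 — 4 σ bonds. Steric number 4, so sp3.
C5 — 3 σ bonds, plus one π bond. Steric number 3, so sp2.
C6 — 3 σ bonds, plus one π bond. Steric number 3, so sp2.

C1 sp3, C2 sp3, C3 sp3, C4 sp3, C5 sp2, C6 sp2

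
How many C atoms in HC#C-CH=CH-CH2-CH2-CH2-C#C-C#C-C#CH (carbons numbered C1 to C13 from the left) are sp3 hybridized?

3

C1: sp
C2: sp
C3: sp2
C4: sp2
C5: sp3 ✓
C6: sp3 ✓
C7: sp3 ✓
C8: sp
C9: sp
C10: sp
C11: sp
C12: sp
C13: sp
C5, C6, C7 → 3 sp3 carbons.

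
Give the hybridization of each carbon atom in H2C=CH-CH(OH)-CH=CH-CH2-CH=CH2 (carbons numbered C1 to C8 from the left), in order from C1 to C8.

C1 sp2, C2 sp2, C3 sp3, C4 sp2, C5 sp2, C6 sp3, C7 sp2, C8 sp2

C1 is sp2: 3 σ bonds, plus one π bond, 3 electron-density regions.
C2: 3 σ bonds, plus one π bond; 3 regions of electron density → sp2.
C3 carries 4 σ bonds, giving a steric number of 4, so it is sp3.
C4: 3 σ bonds, plus one π bond; 3 regions of electron density → sp2.
C5 carries 3 σ bonds, plus one π bond, giving a steric number of 3, so it is sp2.
C6: 4 σ bonds — 4 electron domains, sp3.
C7: 3 σ bonds, plus one π bond — 3 electron domains, sp2.
C8 — 3 σ bonds, plus one π bond. Steric number 3, so sp2.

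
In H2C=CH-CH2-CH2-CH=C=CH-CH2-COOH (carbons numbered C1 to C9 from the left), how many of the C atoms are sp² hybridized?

5

C1: sp2 ✓
C2: sp2 ✓
C3: sp3
C4: sp3
C5: sp2 ✓
C6: sp
C7: sp2 ✓
C8: sp3
C9: sp2 ✓
C1, C2, C5, C7, C9 → 5 sp2 carbons.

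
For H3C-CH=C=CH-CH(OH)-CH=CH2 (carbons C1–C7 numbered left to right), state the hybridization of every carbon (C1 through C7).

C1 carries 4 σ bonds, giving a steric number of 4, so it is sp3.
C2 has 3 σ bonds, plus one π bond: steric number 3 → sp2.
C3 is sp: 2 σ bonds, plus two π bonds, 2 electron-density regions.
C4 — 3 σ bonds, plus one π bond. Steric number 3, so sp2.
C5: 4 σ bonds; 4 regions of electron density → sp3.
C6: 3 σ bonds, plus one π bond; 3 regions of electron density → sp2.
C7 is sp2: 3 σ bonds, plus one π bond, 3 electron-density regions.

C1 sp3, C2 sp2, C3 sp, C4 sp2, C5 sp3, C6 sp2, C7 sp2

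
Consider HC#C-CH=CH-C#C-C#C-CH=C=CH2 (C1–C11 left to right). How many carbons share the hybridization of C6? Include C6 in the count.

C6 is sp (two π bonds).
C1: sp ✓
C2: sp ✓
C3: sp2
C4: sp2
C5: sp ✓
C6: sp ✓
C7: sp ✓
C8: sp ✓
C9: sp2
C10: sp ✓
C11: sp2
7 carbons are sp.

7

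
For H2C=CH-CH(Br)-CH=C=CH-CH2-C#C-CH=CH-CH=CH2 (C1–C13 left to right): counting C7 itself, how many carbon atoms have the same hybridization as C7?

C7 is sp3 (only σ bonds).
C1: sp2
C2: sp2
C3: sp3 ✓
C4: sp2
C5: sp
C6: sp2
C7: sp3 ✓
C8: sp
C9: sp
C10: sp2
C11: sp2
C12: sp2
C13: sp2
2 carbons are sp3.

2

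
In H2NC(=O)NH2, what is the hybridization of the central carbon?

sp²

The central carbon carries 3 σ bonds, plus one π bond, giving a steric number of 3, so it is sp2.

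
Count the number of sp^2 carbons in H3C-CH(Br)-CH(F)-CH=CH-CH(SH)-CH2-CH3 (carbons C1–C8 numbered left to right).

C1: sp3
C2: sp3
C3: sp3
C4: sp2 ✓
C5: sp2 ✓
C6: sp3
C7: sp3
C8: sp3
C4, C5 → 2 sp2 carbons.

2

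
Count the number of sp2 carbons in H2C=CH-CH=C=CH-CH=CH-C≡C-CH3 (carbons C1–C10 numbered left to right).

C1: sp2 ✓
C2: sp2 ✓
C3: sp2 ✓
C4: sp
C5: sp2 ✓
C6: sp2 ✓
C7: sp2 ✓
C8: sp
C9: sp
C10: sp3
C1, C2, C3, C5, C6, C7 → 6 sp2 carbons.

6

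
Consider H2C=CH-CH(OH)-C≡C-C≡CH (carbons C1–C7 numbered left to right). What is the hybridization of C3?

C3: 4 σ bonds — 4 electron domains, sp3.

sp3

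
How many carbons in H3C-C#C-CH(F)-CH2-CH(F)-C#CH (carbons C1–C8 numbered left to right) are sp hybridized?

C1: sp3
C2: sp ✓
C3: sp ✓
C4: sp3
C5: sp3
C6: sp3
C7: sp ✓
C8: sp ✓
C2, C3, C7, C8 → 4 sp carbons.

4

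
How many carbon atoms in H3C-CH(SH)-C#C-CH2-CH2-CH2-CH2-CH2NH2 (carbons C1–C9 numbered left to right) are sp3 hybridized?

C1: sp3 ✓
C2: sp3 ✓
C3: sp
C4: sp
C5: sp3 ✓
C6: sp3 ✓
C7: sp3 ✓
C8: sp3 ✓
C9: sp3 ✓
C1, C2, C5, C6, C7, C8, C9 → 7 sp3 carbons.

7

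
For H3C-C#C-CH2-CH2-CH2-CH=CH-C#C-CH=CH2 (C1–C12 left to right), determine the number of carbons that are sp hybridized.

C1: sp3
C2: sp ✓
C3: sp ✓
C4: sp3
C5: sp3
C6: sp3
C7: sp2
C8: sp2
C9: sp ✓
C10: sp ✓
C11: sp2
C12: sp2
C2, C3, C9, C10 → 4 sp carbons.

4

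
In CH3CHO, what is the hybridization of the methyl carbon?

sp^3

The methyl carbon carries 4 σ bonds, giving a steric number of 4, so it is sp3.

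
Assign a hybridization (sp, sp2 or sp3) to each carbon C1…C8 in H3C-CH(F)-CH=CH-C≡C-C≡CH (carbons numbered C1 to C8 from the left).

C1 sp3, C2 sp3, C3 sp2, C4 sp2, C5 sp, C6 sp, C7 sp, C8 sp

C1 has 4 σ bonds: steric number 4 → sp3.
C2: 4 σ bonds; 4 regions of electron density → sp3.
C3 has 3 σ bonds, plus one π bond: steric number 3 → sp2.
C4 carries 3 σ bonds, plus one π bond, giving a steric number of 3, so it is sp2.
C5 is sp: 2 σ bonds, plus two π bonds, 2 electron-density regions.
C6 is sp: 2 σ bonds, plus two π bonds, 2 electron-density regions.
C7 has 2 σ bonds, plus two π bonds: steric number 2 → sp.
C8: 2 σ bonds, plus two π bonds; 2 regions of electron density → sp.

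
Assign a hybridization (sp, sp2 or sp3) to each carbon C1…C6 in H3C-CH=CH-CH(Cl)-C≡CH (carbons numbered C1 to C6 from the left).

C1: 4 σ bonds; 4 regions of electron density → sp3.
C2 has 3 σ bonds, plus one π bond: steric number 3 → sp2.
C3 has 3 σ bonds, plus one π bond: steric number 3 → sp2.
C4: 4 σ bonds; 4 regions of electron density → sp3.
C5: 2 σ bonds, plus two π bonds — 2 electron domains, sp.
C6: 2 σ bonds, plus two π bonds — 2 electron domains, sp.

C1 sp3, C2 sp2, C3 sp2, C4 sp3, C5 sp, C6 sp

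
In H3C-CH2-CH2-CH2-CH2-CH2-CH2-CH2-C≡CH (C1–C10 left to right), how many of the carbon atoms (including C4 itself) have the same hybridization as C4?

C4 is sp3 (only σ bonds).
C1: sp3 ✓
C2: sp3 ✓
C3: sp3 ✓
C4: sp3 ✓
C5: sp3 ✓
C6: sp3 ✓
C7: sp3 ✓
C8: sp3 ✓
C9: sp
C10: sp
8 carbons are sp3.

8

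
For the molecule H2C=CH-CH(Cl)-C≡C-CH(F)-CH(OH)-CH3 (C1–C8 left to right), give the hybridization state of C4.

sp

C4: 2 σ bonds, plus two π bonds; 2 regions of electron density → sp.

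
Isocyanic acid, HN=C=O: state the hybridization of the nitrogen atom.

The nitrogen atom: 2 σ bonds and 1 lone pair, plus one π bond — 3 electron domains, sp2.

sp2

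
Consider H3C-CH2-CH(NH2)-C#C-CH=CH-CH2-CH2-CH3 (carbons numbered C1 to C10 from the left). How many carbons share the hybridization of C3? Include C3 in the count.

C3 is sp3 (only σ bonds).
C1: sp3 ✓
C2: sp3 ✓
C3: sp3 ✓
C4: sp
C5: sp
C6: sp2
C7: sp2
C8: sp3 ✓
C9: sp3 ✓
C10: sp3 ✓
6 carbons are sp3.

6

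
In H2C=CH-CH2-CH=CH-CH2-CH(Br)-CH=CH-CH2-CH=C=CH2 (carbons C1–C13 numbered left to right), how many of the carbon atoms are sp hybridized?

1

C1: sp2
C2: sp2
C3: sp3
C4: sp2
C5: sp2
C6: sp3
C7: sp3
C8: sp2
C9: sp2
C10: sp3
C11: sp2
C12: sp ✓
C13: sp2
C12 → 1 sp carbon.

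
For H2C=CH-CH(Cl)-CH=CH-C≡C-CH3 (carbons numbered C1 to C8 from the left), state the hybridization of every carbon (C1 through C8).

C1 has 3 σ bonds, plus one π bond: steric number 3 → sp2.
C2: 3 σ bonds, plus one π bond — 3 electron domains, sp2.
C3 — 4 σ bonds. Steric number 4, so sp3.
C4 — 3 σ bonds, plus one π bond. Steric number 3, so sp2.
C5 has 3 σ bonds, plus one π bond: steric number 3 → sp2.
C6 carries 2 σ bonds, plus two π bonds, giving a steric number of 2, so it is sp.
C7 carries 2 σ bonds, plus two π bonds, giving a steric number of 2, so it is sp.
C8 has 4 σ bonds: steric number 4 → sp3.

C1 sp2, C2 sp2, C3 sp3, C4 sp2, C5 sp2, C6 sp, C7 sp, C8 sp3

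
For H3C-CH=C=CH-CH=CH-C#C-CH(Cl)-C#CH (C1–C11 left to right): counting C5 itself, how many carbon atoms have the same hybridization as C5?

C5 is sp2 (one π bond).
C1: sp3
C2: sp2 ✓
C3: sp
C4: sp2 ✓
C5: sp2 ✓
C6: sp2 ✓
C7: sp
C8: sp
C9: sp3
C10: sp
C11: sp
4 carbons are sp2.

4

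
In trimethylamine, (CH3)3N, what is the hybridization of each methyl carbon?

Each methyl carbon: 4 σ bonds — 4 electron domains, sp3.

sp3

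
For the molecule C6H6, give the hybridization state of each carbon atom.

Every ring carbon has three σ bonds and contributes one p electron to the aromatic π system.

sp2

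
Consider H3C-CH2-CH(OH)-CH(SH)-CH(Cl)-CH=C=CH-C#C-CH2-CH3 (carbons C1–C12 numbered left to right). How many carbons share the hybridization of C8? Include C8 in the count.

C8 is sp2 (one π bond).
C1: sp3
C2: sp3
C3: sp3
C4: sp3
C5: sp3
C6: sp2 ✓
C7: sp
C8: sp2 ✓
C9: sp
C10: sp
C11: sp3
C12: sp3
2 carbons are sp2.

2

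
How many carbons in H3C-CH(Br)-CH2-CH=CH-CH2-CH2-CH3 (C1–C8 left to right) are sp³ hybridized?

6

C1: sp3 ✓
C2: sp3 ✓
C3: sp3 ✓
C4: sp2
C5: sp2
C6: sp3 ✓
C7: sp3 ✓
C8: sp3 ✓
C1, C2, C3, C6, C7, C8 → 6 sp3 carbons.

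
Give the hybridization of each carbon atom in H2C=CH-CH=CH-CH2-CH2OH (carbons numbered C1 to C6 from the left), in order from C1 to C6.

C1 — 3 σ bonds, plus one π bond. Steric number 3, so sp2.
C2: 3 σ bonds, plus one π bond — 3 electron domains, sp2.
C3 — 3 σ bonds, plus one π bond. Steric number 3, so sp2.
C4 has 3 σ bonds, plus one π bond: steric number 3 → sp2.
C5 carries 4 σ bonds, giving a steric number of 4, so it is sp3.
C6: 4 σ bonds — 4 electron domains, sp3.

C1 sp2, C2 sp2, C3 sp2, C4 sp2, C5 sp3, C6 sp3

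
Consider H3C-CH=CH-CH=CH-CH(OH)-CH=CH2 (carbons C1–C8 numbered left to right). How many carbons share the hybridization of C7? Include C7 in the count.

C7 is sp2 (one π bond).
C1: sp3
C2: sp2 ✓
C3: sp2 ✓
C4: sp2 ✓
C5: sp2 ✓
C6: sp3
C7: sp2 ✓
C8: sp2 ✓
6 carbons are sp2.

6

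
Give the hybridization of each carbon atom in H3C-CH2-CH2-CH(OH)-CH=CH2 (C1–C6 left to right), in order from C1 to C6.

C1 — 4 σ bonds. Steric number 4, so sp3.
C2: 4 σ bonds — 4 electron domains, sp3.
C3: 4 σ bonds; 4 regions of electron density → sp3.
C4 — 4 σ bonds. Steric number 4, so sp3.
C5: 3 σ bonds, plus one π bond — 3 electron domains, sp2.
C6: 3 σ bonds, plus one π bond; 3 regions of electron density → sp2.

C1 sp3, C2 sp3, C3 sp3, C4 sp3, C5 sp2, C6 sp2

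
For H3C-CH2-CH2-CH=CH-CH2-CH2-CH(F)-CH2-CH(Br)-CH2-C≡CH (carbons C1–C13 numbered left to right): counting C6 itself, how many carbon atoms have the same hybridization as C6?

9

C6 is sp3 (only σ bonds).
C1: sp3 ✓
C2: sp3 ✓
C3: sp3 ✓
C4: sp2
C5: sp2
C6: sp3 ✓
C7: sp3 ✓
C8: sp3 ✓
C9: sp3 ✓
C10: sp3 ✓
C11: sp3 ✓
C12: sp
C13: sp
9 carbons are sp3.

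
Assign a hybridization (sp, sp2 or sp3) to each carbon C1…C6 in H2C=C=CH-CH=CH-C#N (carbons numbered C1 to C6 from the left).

C1 carries 3 σ bonds, plus one π bond, giving a steric number of 3, so it is sp2.
C2: 2 σ bonds, plus two π bonds; 2 regions of electron density → sp.
C3 — 3 σ bonds, plus one π bond. Steric number 3, so sp2.
C4: 3 σ bonds, plus one π bond — 3 electron domains, sp2.
C5 (3 σ bonds, plus one π bond) has steric number 3: sp2.
C6 has 2 σ bonds, plus two π bonds: steric number 2 → sp.

C1 sp2, C2 sp, C3 sp2, C4 sp2, C5 sp2, C6 sp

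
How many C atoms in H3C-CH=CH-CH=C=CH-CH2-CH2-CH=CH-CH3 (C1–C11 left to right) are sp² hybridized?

C1: sp3
C2: sp2 ✓
C3: sp2 ✓
C4: sp2 ✓
C5: sp
C6: sp2 ✓
C7: sp3
C8: sp3
C9: sp2 ✓
C10: sp2 ✓
C11: sp3
C2, C3, C4, C6, C9, C10 → 6 sp2 carbons.

6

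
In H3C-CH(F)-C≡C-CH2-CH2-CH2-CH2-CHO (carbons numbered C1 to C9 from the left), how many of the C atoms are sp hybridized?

2

C1: sp3
C2: sp3
C3: sp ✓
C4: sp ✓
C5: sp3
C6: sp3
C7: sp3
C8: sp3
C9: sp2
C3, C4 → 2 sp carbons.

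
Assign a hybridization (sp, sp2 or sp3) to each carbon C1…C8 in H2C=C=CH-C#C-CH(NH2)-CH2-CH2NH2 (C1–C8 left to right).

C1 sp2, C2 sp, C3 sp2, C4 sp, C5 sp, C6 sp3, C7 sp3, C8 sp3

C1 — 3 σ bonds, plus one π bond. Steric number 3, so sp2.
C2 — 2 σ bonds, plus two π bonds. Steric number 2, so sp.
C3: 3 σ bonds, plus one π bond; 3 regions of electron density → sp2.
C4 carries 2 σ bonds, plus two π bonds, giving a steric number of 2, so it is sp.
C5: 2 σ bonds, plus two π bonds; 2 regions of electron density → sp.
C6: 4 σ bonds — 4 electron domains, sp3.
C7 — 4 σ bonds. Steric number 4, so sp3.
C8 is sp3: 4 σ bonds, 4 electron-density regions.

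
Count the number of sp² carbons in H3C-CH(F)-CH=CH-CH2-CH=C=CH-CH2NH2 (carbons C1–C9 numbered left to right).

C1: sp3
C2: sp3
C3: sp2 ✓
C4: sp2 ✓
C5: sp3
C6: sp2 ✓
C7: sp
C8: sp2 ✓
C9: sp3
C3, C4, C6, C8 → 4 sp2 carbons.

4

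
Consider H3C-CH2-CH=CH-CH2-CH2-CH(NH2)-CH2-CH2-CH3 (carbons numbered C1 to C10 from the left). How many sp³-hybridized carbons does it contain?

C1: sp3 ✓
C2: sp3 ✓
C3: sp2
C4: sp2
C5: sp3 ✓
C6: sp3 ✓
C7: sp3 ✓
C8: sp3 ✓
C9: sp3 ✓
C10: sp3 ✓
C1, C2, C5, C6, C7, C8, C9, C10 → 8 sp3 carbons.

8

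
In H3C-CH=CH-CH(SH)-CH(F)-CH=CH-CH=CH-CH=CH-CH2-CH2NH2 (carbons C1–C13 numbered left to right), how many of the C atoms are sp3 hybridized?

C1: sp3 ✓
C2: sp2
C3: sp2
C4: sp3 ✓
C5: sp3 ✓
C6: sp2
C7: sp2
C8: sp2
C9: sp2
C10: sp2
C11: sp2
C12: sp3 ✓
C13: sp3 ✓
C1, C4, C5, C12, C13 → 5 sp3 carbons.

5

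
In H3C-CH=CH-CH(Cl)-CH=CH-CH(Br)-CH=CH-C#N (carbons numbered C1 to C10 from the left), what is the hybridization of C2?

sp^2

C2 is sp2: 3 σ bonds, plus one π bond, 3 electron-density regions.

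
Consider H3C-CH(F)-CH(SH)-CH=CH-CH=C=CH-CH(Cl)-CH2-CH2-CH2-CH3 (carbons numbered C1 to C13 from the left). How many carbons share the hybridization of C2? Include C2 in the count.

C2 is sp3 (only σ bonds).
C1: sp3 ✓
C2: sp3 ✓
C3: sp3 ✓
C4: sp2
C5: sp2
C6: sp2
C7: sp
C8: sp2
C9: sp3 ✓
C10: sp3 ✓
C11: sp3 ✓
C12: sp3 ✓
C13: sp3 ✓
8 carbons are sp3.

8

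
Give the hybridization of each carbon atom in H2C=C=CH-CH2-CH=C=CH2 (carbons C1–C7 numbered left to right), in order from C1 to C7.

C1: 3 σ bonds, plus one π bond; 3 regions of electron density → sp2.
C2: 2 σ bonds, plus two π bonds; 2 regions of electron density → sp.
C3 is sp2: 3 σ bonds, plus one π bond, 3 electron-density regions.
C4 carries 4 σ bonds, giving a steric number of 4, so it is sp3.
C5 carries 3 σ bonds, plus one π bond, giving a steric number of 3, so it is sp2.
C6 (2 σ bonds, plus two π bonds) has steric number 2: sp.
C7: 3 σ bonds, plus one π bond; 3 regions of electron density → sp2.

C1 sp2, C2 sp, C3 sp2, C4 sp3, C5 sp2, C6 sp, C7 sp2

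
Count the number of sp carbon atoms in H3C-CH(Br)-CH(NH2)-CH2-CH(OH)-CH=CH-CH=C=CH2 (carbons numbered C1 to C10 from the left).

1

C1: sp3
C2: sp3
C3: sp3
C4: sp3
C5: sp3
C6: sp2
C7: sp2
C8: sp2
C9: sp ✓
C10: sp2
C9 → 1 sp carbon.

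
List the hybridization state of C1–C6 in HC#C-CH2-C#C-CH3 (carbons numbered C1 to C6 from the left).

C1 carries 2 σ bonds, plus two π bonds, giving a steric number of 2, so it is sp.
C2 carries 2 σ bonds, plus two π bonds, giving a steric number of 2, so it is sp.
C3: 4 σ bonds; 4 regions of electron density → sp3.
C4: 2 σ bonds, plus two π bonds — 2 electron domains, sp.
C5 carries 2 σ bonds, plus two π bonds, giving a steric number of 2, so it is sp.
C6 carries 4 σ bonds, giving a steric number of 4, so it is sp3.

C1 sp, C2 sp, C3 sp3, C4 sp, C5 sp, C6 sp3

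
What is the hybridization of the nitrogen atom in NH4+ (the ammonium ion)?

Four σ bonds, no lone pair → sp3, tetrahedral.

sp^3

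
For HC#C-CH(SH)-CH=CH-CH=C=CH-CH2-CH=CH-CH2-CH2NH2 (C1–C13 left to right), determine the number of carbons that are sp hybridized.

3

C1: sp ✓
C2: sp ✓
C3: sp3
C4: sp2
C5: sp2
C6: sp2
C7: sp ✓
C8: sp2
C9: sp3
C10: sp2
C11: sp2
C12: sp3
C13: sp3
C1, C2, C7 → 3 sp carbons.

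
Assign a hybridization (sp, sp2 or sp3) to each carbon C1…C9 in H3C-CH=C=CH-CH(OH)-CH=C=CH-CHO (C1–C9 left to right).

C1 (4 σ bonds) has steric number 4: sp3.
C2 is sp2: 3 σ bonds, plus one π bond, 3 electron-density regions.
C3 is sp: 2 σ bonds, plus two π bonds, 2 electron-density regions.
C4: 3 σ bonds, plus one π bond — 3 electron domains, sp2.
C5 (4 σ bonds) has steric number 4: sp3.
C6 — 3 σ bonds, plus one π bond. Steric number 3, so sp2.
C7 (2 σ bonds, plus two π bonds) has steric number 2: sp.
C8 has 3 σ bonds, plus one π bond: steric number 3 → sp2.
C9 — 3 σ bonds, plus one π bond. Steric number 3, so sp2.

C1 sp3, C2 sp2, C3 sp, C4 sp2, C5 sp3, C6 sp2, C7 sp, C8 sp2, C9 sp2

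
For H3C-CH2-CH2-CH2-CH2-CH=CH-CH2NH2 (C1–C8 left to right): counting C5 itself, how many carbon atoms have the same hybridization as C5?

C5 is sp3 (only σ bonds).
C1: sp3 ✓
C2: sp3 ✓
C3: sp3 ✓
C4: sp3 ✓
C5: sp3 ✓
C6: sp2
C7: sp2
C8: sp3 ✓
6 carbons are sp3.

6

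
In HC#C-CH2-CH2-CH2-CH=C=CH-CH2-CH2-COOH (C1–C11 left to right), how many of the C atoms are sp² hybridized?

C1: sp
C2: sp
C3: sp3
C4: sp3
C5: sp3
C6: sp2 ✓
C7: sp
C8: sp2 ✓
C9: sp3
C10: sp3
C11: sp2 ✓
C6, C8, C11 → 3 sp2 carbons.

3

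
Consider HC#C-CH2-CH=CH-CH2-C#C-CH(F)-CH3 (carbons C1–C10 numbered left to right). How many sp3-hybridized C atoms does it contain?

4

C1: sp
C2: sp
C3: sp3 ✓
C4: sp2
C5: sp2
C6: sp3 ✓
C7: sp
C8: sp
C9: sp3 ✓
C10: sp3 ✓
C3, C6, C9, C10 → 4 sp3 carbons.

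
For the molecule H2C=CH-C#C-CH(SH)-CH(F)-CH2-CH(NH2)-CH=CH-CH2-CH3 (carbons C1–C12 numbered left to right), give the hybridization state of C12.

sp³

C12 is sp3: 4 σ bonds, 4 electron-density regions.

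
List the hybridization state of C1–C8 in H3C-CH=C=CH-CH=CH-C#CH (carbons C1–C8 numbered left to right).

C1 carries 4 σ bonds, giving a steric number of 4, so it is sp3.
C2 — 3 σ bonds, plus one π bond. Steric number 3, so sp2.
C3 carries 2 σ bonds, plus two π bonds, giving a steric number of 2, so it is sp.
C4 (3 σ bonds, plus one π bond) has steric number 3: sp2.
C5 — 3 σ bonds, plus one π bond. Steric number 3, so sp2.
C6 is sp2: 3 σ bonds, plus one π bond, 3 electron-density regions.
C7 is sp: 2 σ bonds, plus two π bonds, 2 electron-density regions.
C8 carries 2 σ bonds, plus two π bonds, giving a steric number of 2, so it is sp.

C1 sp3, C2 sp2, C3 sp, C4 sp2, C5 sp2, C6 sp2, C7 sp, C8 sp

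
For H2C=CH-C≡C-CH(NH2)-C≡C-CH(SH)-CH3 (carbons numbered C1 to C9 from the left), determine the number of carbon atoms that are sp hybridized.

4

C1: sp2
C2: sp2
C3: sp ✓
C4: sp ✓
C5: sp3
C6: sp ✓
C7: sp ✓
C8: sp3
C9: sp3
C3, C4, C6, C7 → 4 sp carbons.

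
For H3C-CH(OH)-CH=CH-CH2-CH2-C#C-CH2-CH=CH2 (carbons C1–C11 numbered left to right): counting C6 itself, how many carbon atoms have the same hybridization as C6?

5

C6 is sp3 (only σ bonds).
C1: sp3 ✓
C2: sp3 ✓
C3: sp2
C4: sp2
C5: sp3 ✓
C6: sp3 ✓
C7: sp
C8: sp
C9: sp3 ✓
C10: sp2
C11: sp2
5 carbons are sp3.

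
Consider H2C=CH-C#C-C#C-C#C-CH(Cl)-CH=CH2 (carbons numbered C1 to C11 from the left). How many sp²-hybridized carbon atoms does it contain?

C1: sp2 ✓
C2: sp2 ✓
C3: sp
C4: sp
C5: sp
C6: sp
C7: sp
C8: sp
C9: sp3
C10: sp2 ✓
C11: sp2 ✓
C1, C2, C10, C11 → 4 sp2 carbons.

4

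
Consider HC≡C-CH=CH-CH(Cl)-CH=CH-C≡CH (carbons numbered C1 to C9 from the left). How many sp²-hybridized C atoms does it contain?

C1: sp
C2: sp
C3: sp2 ✓
C4: sp2 ✓
C5: sp3
C6: sp2 ✓
C7: sp2 ✓
C8: sp
C9: sp
C3, C4, C6, C7 → 4 sp2 carbons.

4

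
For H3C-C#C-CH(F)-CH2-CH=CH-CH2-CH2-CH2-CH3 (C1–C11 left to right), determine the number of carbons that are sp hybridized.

C1: sp3
C2: sp ✓
C3: sp ✓
C4: sp3
C5: sp3
C6: sp2
C7: sp2
C8: sp3
C9: sp3
C10: sp3
C11: sp3
C2, C3 → 2 sp carbons.

2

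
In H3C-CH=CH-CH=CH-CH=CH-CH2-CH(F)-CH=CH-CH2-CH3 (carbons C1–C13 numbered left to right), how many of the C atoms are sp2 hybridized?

C1: sp3
C2: sp2 ✓
C3: sp2 ✓
C4: sp2 ✓
C5: sp2 ✓
C6: sp2 ✓
C7: sp2 ✓
C8: sp3
C9: sp3
C10: sp2 ✓
C11: sp2 ✓
C12: sp3
C13: sp3
C2, C3, C4, C5, C6, C7, C10, C11 → 8 sp2 carbons.

8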